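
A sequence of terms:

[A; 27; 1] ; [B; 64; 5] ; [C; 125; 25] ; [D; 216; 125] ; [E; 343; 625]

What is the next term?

Letter: letters move forward 1 place in the alphabet; A, B, C, D, E → F.
Second value: perfect cubes: 3³, 4³, 5³, …, so 27, 64, 125, 216, 343 → 512.
Third value: ×5 each step; 1, 5, 25, 125, 625 → 3125.
So the next term is [F; 512; 3125].

[F; 512; 3125]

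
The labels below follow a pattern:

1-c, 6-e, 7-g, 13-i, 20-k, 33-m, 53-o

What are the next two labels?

86-q, 139-s

First component goes 1, 6, 7, 13, 20, 33, 53 → 86 → 139 (each term is the sum of the two before it).
Letter: letters move forward 2 places in the alphabet, so c, e, g, i, k, m, o → q → s.
Putting the parts together: 86-q and then 139-s.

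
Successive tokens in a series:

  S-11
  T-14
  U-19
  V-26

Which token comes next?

W-35

Letter: letters move forward 1 place in the alphabet, so S, T, U, V → W.
Second component goes 11, 14, 19, 26 → 35 (differences are 3, 5, 7, … (increasing by 2 each time)).
So the next token is W-35.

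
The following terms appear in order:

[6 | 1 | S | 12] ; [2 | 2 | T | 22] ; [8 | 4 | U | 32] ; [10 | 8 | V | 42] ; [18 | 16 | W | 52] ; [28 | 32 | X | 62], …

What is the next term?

[46 | 64 | Y | 72]

For the first entry, each term is the sum of the two before it: 6, 2, 8, 10, 18, 28 → 46.
Second entry: ×2 each step; 1, 2, 4, 8, 16, 32 → 64.
Letter — letters move forward 1 place in the alphabet: S, T, U, V, W, X → Y.
For the fourth entry, +10 each step: 12, 22, 32, 42, 52, 62 → 72.
Combining the parts gives [46 | 64 | Y | 72].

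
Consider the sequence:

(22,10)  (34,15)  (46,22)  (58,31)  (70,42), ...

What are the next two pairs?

(82,55), (94,70)

First slot — +12 each step: 22, 34, 46, 58, 70 → 82 → 94.
Second slot — differences are 5, 7, 9, … (increasing by 2 each time): 10, 15, 22, 31, 42 → 55 → 70.
Putting the parts together: (82,55) and then (94,70).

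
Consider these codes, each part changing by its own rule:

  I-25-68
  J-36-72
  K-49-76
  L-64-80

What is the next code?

Letter: letters move forward 1 place in the alphabet; I, J, K, L → M.
For the second component, perfect squares: 5², 6², 7², …: 25, 36, 49, 64 → 81.
Third component: 68, 72, 76, 80 → 84 (+4 each step).
Putting it together: M-81-84.

M-81-84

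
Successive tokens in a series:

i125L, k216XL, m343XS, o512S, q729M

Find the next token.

Letter: letters move forward 2 places in the alphabet; i, k, m, o, q → s.
Second component goes 125, 216, 343, 512, 729 → 1000 (perfect cubes: 5³, 6³, 7³, …).
For the size, runs through clothing sizes XS→XL: L, XL, XS, S, M → L.
Combining the parts gives s1000L.

s1000L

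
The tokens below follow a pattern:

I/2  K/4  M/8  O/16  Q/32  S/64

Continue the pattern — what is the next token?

U/128

Letter: letters move forward 2 places in the alphabet; I, K, M, O, Q, S → U.
Second component: ×2 each step, so 2, 4, 8, 16, 32, 64 → 128.
Combining the parts gives U/128.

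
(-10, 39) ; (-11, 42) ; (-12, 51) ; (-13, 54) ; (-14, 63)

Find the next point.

(-15, 66)

First component goes -10, -11, -12, -13, -14 → -15 (−1 each step).
Second component: 39, 42, 51, 54, 63 → 66 (alternating steps +3, +9, +3, +9, …).
Putting it together: (-15, 66).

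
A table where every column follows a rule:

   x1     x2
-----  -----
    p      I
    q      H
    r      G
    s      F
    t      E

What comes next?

Column x1: letters move forward 1 place in the alphabet, so p, q, r, s, t → u.
For the column x2, letters move back 1 place in the alphabet: I, H, G, F, E → D.
Combining the parts gives u  D.

u  D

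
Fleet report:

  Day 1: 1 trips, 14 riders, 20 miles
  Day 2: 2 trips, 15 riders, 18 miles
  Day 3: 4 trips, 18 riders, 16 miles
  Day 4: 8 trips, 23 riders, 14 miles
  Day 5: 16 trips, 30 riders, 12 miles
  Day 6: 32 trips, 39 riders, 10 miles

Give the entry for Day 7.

64 trips, 50 riders, 8 miles

Trips — ×2 each step: 1, 2, 4, 8, 16, 32 → 64.
For the riders, differences are 1, 3, 5, … (increasing by 2 each time): 14, 15, 18, 23, 30, 39 → 50.
Miles goes 20, 18, 16, 14, 12, 10 → 8 (−2 each step).
So the next row is 64 trips, 50 riders, 8 miles.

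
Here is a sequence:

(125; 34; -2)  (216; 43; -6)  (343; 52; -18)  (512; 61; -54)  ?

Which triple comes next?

(729; 70; -162)

First coordinate — perfect cubes: 5³, 6³, 7³, …: 125, 216, 343, 512 → 729.
For the second coordinate, +9 each step: 34, 43, 52, 61 → 70.
Third coordinate: -2, -6, -18, -54 → -162 (×3 each step).
Combining the parts gives (729; 70; -162).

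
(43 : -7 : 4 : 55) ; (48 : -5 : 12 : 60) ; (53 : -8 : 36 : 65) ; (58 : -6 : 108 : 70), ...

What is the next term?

(63 : -9 : 324 : 75)

First component: +5 each step, so 43, 48, 53, 58 → 63.
Second component: alternating steps +2, −3, +2, −3, …, so -7, -5, -8, -6 → -9.
Third component — ×3 each step: 4, 12, 36, 108 → 324.
Fourth component: always 12 more than the first component; 55, 60, 65, 70 → 75.
Combining the parts gives (63 : -9 : 324 : 75).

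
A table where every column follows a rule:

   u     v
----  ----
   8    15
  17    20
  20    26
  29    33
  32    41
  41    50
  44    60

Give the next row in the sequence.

53  71

Column u: 8, 17, 20, 29, 32, 41, 44 → 53 (alternating steps +9, +3, +9, +3, …).
Column v: differences are 5, 6, 7, … (increasing by 1 each time), so 15, 20, 26, 33, 41, 50, 60 → 71.
So the next row is 53  71.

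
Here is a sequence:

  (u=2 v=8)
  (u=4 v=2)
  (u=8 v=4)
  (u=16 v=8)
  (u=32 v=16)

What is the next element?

(u=64 v=32)

U — ×2 each step: 2, 4, 8, 16, 32 → 64.
V: always the previous value of the u, so 8, 2, 4, 8, 16 → 32.
Putting it together: (u=64 v=32).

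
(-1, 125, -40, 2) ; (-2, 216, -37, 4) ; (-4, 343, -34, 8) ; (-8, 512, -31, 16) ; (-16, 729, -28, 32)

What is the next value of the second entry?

Second entry — perfect cubes: 5³, 6³, 7³, …: 125, 216, 343, 512, 729 → 1000.

1000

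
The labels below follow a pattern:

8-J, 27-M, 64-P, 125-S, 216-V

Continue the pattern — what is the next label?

343-Y

First component: perfect cubes: 2³, 3³, 4³, …, so 8, 27, 64, 125, 216 → 343.
Letter goes J, M, P, S, V → Y (letters move forward 3 places in the alphabet).
Combining the parts gives 343-Y.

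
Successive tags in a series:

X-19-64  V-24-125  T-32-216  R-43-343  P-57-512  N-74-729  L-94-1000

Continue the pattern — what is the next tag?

J-117-1331

Letter: letters move back 2 places in the alphabet; X, V, T, R, P, N, L → J.
Second component: differences are 5, 8, 11, … (increasing by 3 each time), so 19, 24, 32, 43, 57, 74, 94 → 117.
For the third component, perfect cubes: 4³, 5³, 6³, …: 64, 125, 216, 343, 512, 729, 1000 → 1331.
Putting it together: J-117-1331.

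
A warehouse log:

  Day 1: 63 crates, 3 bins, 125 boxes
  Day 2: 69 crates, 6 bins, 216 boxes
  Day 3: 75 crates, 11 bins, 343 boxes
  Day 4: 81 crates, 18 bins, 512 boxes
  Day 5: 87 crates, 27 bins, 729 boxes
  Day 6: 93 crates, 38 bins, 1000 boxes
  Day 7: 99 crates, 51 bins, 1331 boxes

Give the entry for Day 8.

Crates: 63, 69, 75, 81, 87, 93, 99 → 105 (+6 each step).
Bins: differences are 3, 5, 7, … (increasing by 2 each time); 3, 6, 11, 18, 27, 38, 51 → 66.
Boxes: perfect cubes: 5³, 6³, 7³, …; 125, 216, 343, 512, 729, 1000, 1331 → 1728.
So the next row is 105 crates, 66 bins, 1728 boxes.

105 crates, 66 bins, 1728 boxes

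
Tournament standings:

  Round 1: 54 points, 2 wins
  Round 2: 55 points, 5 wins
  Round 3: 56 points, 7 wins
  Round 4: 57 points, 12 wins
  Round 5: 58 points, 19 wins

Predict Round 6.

59 points, 31 wins

Points goes 54, 55, 56, 57, 58 → 59 (+1 each step).
Wins: each term is the sum of the two before it; 2, 5, 7, 12, 19 → 31.
Combining the parts gives 59 points, 31 wins.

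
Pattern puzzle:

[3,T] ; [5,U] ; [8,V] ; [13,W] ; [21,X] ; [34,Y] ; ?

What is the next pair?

First value: each term is the sum of the two before it, so 3, 5, 8, 13, 21, 34 → 55.
Letter: letters move forward 1 place in the alphabet, so T, U, V, W, X, Y → Z.
Combining the parts gives [55,Z].

[55,Z]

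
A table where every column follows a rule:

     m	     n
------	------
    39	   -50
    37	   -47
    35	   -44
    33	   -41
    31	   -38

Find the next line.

29  -35

Column m: −2 each step; 39, 37, 35, 33, 31 → 29.
Column n: +3 each step, so -50, -47, -44, -41, -38 → -35.
Combining the parts gives 29  -35.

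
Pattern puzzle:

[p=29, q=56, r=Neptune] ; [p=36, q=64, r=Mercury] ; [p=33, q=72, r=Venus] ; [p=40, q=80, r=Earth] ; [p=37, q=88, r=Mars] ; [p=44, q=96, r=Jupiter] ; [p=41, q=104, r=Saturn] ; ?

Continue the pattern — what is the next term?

[p=48, q=112, r=Uranus]

P goes 29, 36, 33, 40, 37, 44, 41 → 48 (alternating steps +7, −3, +7, −3, …).
Q goes 56, 64, 72, 80, 88, 96, 104 → 112 (+8 each step).
R: Neptune, Mercury, Venus, Earth, Mars, Jupiter, Saturn → Uranus (runs through the planets Mercury→Neptune).
Putting it together: [p=48, q=112, r=Uranus].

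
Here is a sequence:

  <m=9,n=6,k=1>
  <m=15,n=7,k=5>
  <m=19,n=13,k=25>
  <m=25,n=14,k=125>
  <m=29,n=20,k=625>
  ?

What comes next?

<m=35,n=21,k=3125>

M: 9, 15, 19, 25, 29 → 35 (alternating steps +6, +4, +6, +4, …).
N goes 6, 7, 13, 14, 20 → 21 (alternating steps +1, +6, +1, +6, …).
K goes 1, 5, 25, 125, 625 → 3125 (×5 each step).
So the next element is <m=35,n=21,k=3125>.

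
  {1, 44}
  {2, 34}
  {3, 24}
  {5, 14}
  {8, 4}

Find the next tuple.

First entry: each term is the sum of the two before it, so 1, 2, 3, 5, 8 → 13.
Second entry goes 44, 34, 24, 14, 4 → -6 (−10 each step).
Putting it together: {13, -6}.

{13, -6}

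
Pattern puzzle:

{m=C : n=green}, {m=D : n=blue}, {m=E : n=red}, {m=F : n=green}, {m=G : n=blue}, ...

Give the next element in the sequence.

M goes C, D, E, F, G → H (letters move forward 1 place in the alphabet).
N goes green, blue, red, green, blue → red (repeats green → blue → red).
So the next element is {m=H : n=red}.

{m=H : n=red}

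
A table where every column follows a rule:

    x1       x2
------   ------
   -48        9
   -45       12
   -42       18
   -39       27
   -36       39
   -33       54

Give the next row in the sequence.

Column x1: +3 each step; -48, -45, -42, -39, -36, -33 → -30.
Column x2: differences are 3, 6, 9, … (increasing by 3 each time), so 9, 12, 18, 27, 39, 54 → 72.
Combining the parts gives -30  72.

-30  72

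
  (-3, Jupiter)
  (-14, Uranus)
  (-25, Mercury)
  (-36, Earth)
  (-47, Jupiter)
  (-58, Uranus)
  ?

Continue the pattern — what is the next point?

(-69, Mercury)

For the first component, −11 each step: -3, -14, -25, -36, -47, -58 → -69.
Planet: repeats Jupiter → Uranus → Mercury → Earth; Jupiter, Uranus, Mercury, Earth, Jupiter, Uranus → Mercury.
Combining the parts gives (-69, Mercury).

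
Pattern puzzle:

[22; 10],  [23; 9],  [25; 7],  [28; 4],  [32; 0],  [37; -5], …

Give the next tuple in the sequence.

[43; -11]

For the first entry, differences are 1, 2, 3, … (increasing by 1 each time): 22, 23, 25, 28, 32, 37 → 43.
Second entry: together with the first entry always sums to 32, so 10, 9, 7, 4, 0, -5 → -11.
So the next tuple is [43; -11].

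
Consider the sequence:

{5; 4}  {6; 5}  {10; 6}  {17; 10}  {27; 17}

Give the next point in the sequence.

For the first entry, differences are 1, 4, 7, … (increasing by 3 each time): 5, 6, 10, 17, 27 → 40.
Second entry: 4, 5, 6, 10, 17 → 27 (always the previous value of the first entry).
Combining the parts gives {40; 27}.

{40; 27}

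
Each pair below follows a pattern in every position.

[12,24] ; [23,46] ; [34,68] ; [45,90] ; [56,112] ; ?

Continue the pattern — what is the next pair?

First entry — +11 each step: 12, 23, 34, 45, 56 → 67.
Second entry: 24, 46, 68, 90, 112 → 134 (always 2 × the first entry).
So the next pair is [67,134].

[67,134]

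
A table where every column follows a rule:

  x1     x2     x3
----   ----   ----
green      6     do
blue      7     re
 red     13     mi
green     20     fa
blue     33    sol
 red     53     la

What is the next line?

Column x1: green, blue, red, green, blue, red → green (repeats green → blue → red).
Column x2 goes 6, 7, 13, 20, 33, 53 → 86 (each term is the sum of the two before it).
Column x3: runs through the solfège scale do→ti; do, re, mi, fa, sol, la → ti.
So the next line is green  86  ti.

green  86  ti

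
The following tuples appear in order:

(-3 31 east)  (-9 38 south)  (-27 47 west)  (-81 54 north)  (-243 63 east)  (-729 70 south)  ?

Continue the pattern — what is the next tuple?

First part: -3, -9, -27, -81, -243, -729 → -2187 (×3 each step).
Second part: alternating steps +7, +9, +7, +9, …, so 31, 38, 47, 54, 63, 70 → 79.
Direction goes east, south, west, north, east, south → west (repeats east → south → west → north).
Putting it together: (-2187 79 west).

(-2187 79 west)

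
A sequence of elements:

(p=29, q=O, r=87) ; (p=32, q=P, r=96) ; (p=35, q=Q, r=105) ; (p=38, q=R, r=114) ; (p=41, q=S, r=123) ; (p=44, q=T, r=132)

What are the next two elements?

(p=47, q=U, r=141), (p=50, q=V, r=150)

P: +3 each step, so 29, 32, 35, 38, 41, 44 → 47 → 50.
Q: letters move forward 1 place in the alphabet; O, P, Q, R, S, T → U → V.
R: always 3 × the p, so 87, 96, 105, 114, 123, 132 → 141 → 150.
Putting the parts together: (p=47, q=U, r=141) and then (p=50, q=V, r=150).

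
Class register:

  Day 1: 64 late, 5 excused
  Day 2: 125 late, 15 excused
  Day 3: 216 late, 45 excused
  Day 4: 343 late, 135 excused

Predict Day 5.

Late: 64, 125, 216, 343 → 512 (perfect cubes: 4³, 5³, 6³, …).
Excused — ×3 each step: 5, 15, 45, 135 → 405.
Putting it together: 512 late, 405 excused.

512 late, 405 excused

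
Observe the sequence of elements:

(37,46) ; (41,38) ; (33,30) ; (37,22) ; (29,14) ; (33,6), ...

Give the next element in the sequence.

(25,-2)

First value: alternating steps +4, −8, +4, −8, …; 37, 41, 33, 37, 29, 33 → 25.
Second value: 46, 38, 30, 22, 14, 6 → -2 (−8 each step).
Combining the parts gives (25,-2).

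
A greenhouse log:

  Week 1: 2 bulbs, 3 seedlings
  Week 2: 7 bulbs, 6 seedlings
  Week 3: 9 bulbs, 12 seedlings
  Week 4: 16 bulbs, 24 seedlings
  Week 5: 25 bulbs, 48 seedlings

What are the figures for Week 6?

41 bulbs, 96 seedlings

Bulbs goes 2, 7, 9, 16, 25 → 41 (each term is the sum of the two before it).
Seedlings: 3, 6, 12, 24, 48 → 96 (×2 each step).
Combining the parts gives 41 bulbs, 96 seedlings.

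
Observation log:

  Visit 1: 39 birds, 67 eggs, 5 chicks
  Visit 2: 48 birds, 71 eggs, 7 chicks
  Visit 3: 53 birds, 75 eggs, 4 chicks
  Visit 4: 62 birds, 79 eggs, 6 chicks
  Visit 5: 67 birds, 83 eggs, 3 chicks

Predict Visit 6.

76 birds, 87 eggs, 5 chicks

Birds: alternating steps +9, +5, +9, +5, …, so 39, 48, 53, 62, 67 → 76.
Eggs goes 67, 71, 75, 79, 83 → 87 (+4 each step).
Chicks goes 5, 7, 4, 6, 3 → 5 (alternating steps +2, −3, +2, −3, …).
So the next line is 76 birds, 87 eggs, 5 chicks.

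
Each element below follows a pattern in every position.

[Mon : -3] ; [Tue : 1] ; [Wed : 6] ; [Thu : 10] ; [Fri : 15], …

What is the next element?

[Sat : 19]

Day — runs through the weekdays Mon→Sun: Mon, Tue, Wed, Thu, Fri → Sat.
Second value goes -3, 1, 6, 10, 15 → 19 (alternating steps +4, +5, +4, +5, …).
Putting it together: [Sat : 19].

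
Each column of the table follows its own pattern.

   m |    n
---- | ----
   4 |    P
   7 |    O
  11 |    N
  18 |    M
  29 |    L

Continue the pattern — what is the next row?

Column m: each term is the sum of the two before it, so 4, 7, 11, 18, 29 → 47.
Column n goes P, O, N, M, L → K (letters move back 1 place in the alphabet).
Combining the parts gives 47  K.

47  K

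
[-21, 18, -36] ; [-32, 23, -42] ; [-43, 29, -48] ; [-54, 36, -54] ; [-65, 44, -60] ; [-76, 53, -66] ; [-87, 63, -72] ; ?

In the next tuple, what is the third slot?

For the first slot, −11 each step: -21, -32, -43, -54, -65, -76, -87 → -98.
For the second slot, differences are 5, 6, 7, … (increasing by 1 each time): 18, 23, 29, 36, 44, 53, 63 → 74.
Third slot: −6 each step, so -36, -42, -48, -54, -60, -66, -72 → -78.

-78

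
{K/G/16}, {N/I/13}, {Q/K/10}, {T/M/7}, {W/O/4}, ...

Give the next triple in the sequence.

{Z/Q/1}

For the first letter, letters move forward 3 places in the alphabet: K, N, Q, T, W → Z.
Second letter: G, I, K, M, O → Q (letters move forward 2 places in the alphabet).
For the third part, −3 each step: 16, 13, 10, 7, 4 → 1.
Combining the parts gives {Z/Q/1}.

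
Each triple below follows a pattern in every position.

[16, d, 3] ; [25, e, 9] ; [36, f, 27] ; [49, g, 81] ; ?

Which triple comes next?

[64, h, 243]

First part: perfect squares: 4², 5², 6², …; 16, 25, 36, 49 → 64.
Letter: letters move forward 1 place in the alphabet, so d, e, f, g → h.
Third part: 3, 9, 27, 81 → 243 (×3 each step).
Combining the parts gives [64, h, 243].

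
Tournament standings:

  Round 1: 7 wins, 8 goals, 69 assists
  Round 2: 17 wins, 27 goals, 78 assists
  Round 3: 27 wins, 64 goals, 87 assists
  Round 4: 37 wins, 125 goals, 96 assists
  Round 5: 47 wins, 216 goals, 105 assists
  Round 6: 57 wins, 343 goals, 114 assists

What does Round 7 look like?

Wins — +10 each step: 7, 17, 27, 37, 47, 57 → 67.
Goals: perfect cubes: 2³, 3³, 4³, …, so 8, 27, 64, 125, 216, 343 → 512.
Assists: +9 each step; 69, 78, 87, 96, 105, 114 → 123.
Putting it together: 67 wins, 512 goals, 123 assists.

67 wins, 512 goals, 123 assists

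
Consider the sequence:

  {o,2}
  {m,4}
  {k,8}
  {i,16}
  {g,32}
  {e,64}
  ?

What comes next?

Letter: o, m, k, i, g, e → c (letters move back 2 places in the alphabet).
For the second slot, ×2 each step: 2, 4, 8, 16, 32, 64 → 128.
Putting it together: {c,128}.

{c,128}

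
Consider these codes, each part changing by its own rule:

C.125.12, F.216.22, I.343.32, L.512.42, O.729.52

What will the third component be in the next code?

62

Letter: letters move forward 3 places in the alphabet, so C, F, I, L, O → R.
Second component goes 125, 216, 343, 512, 729 → 1000 (perfect cubes: 5³, 6³, 7³, …).
Third component: +10 each step, so 12, 22, 32, 42, 52 → 62.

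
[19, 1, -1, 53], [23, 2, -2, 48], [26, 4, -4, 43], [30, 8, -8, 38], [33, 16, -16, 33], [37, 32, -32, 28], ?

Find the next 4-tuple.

First part: alternating steps +4, +3, +4, +3, …, so 19, 23, 26, 30, 33, 37 → 40.
For the second part, ×2 each step: 1, 2, 4, 8, 16, 32 → 64.
Third part: -1, -2, -4, -8, -16, -32 → -64 (×2 each step).
Fourth part — −5 each step: 53, 48, 43, 38, 33, 28 → 23.
Combining the parts gives [40, 64, -64, 23].

[40, 64, -64, 23]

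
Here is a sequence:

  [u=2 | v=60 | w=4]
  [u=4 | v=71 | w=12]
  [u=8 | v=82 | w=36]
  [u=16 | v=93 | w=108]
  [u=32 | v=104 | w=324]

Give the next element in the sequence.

For the u, ×2 each step: 2, 4, 8, 16, 32 → 64.
V: +11 each step; 60, 71, 82, 93, 104 → 115.
W: ×3 each step; 4, 12, 36, 108, 324 → 972.
So the next element is [u=64 | v=115 | w=972].

[u=64 | v=115 | w=972]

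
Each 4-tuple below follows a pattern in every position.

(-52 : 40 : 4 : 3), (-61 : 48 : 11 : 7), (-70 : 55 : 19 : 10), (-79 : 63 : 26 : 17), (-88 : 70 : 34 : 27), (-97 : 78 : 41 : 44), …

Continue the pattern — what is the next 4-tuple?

First part: −9 each step; -52, -61, -70, -79, -88, -97 → -106.
Second part: 40, 48, 55, 63, 70, 78 → 85 (alternating steps +8, +7, +8, +7, …).
Third part — alternating steps +7, +8, +7, +8, …: 4, 11, 19, 26, 34, 41 → 49.
Fourth part: each term is the sum of the two before it, so 3, 7, 10, 17, 27, 44 → 71.
Putting it together: (-106 : 85 : 49 : 71).

(-106 : 85 : 49 : 71)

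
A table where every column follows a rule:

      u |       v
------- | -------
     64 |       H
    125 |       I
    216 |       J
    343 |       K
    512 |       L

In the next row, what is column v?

M

Column v: H, I, J, K, L → M (letters move forward 1 place in the alphabet).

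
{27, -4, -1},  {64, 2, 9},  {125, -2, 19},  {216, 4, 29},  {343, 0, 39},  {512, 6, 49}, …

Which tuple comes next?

First coordinate: 27, 64, 125, 216, 343, 512 → 729 (perfect cubes: 3³, 4³, 5³, …).
Second coordinate: alternating steps +6, −4, +6, −4, …; -4, 2, -2, 4, 0, 6 → 2.
For the third coordinate, +10 each step: -1, 9, 19, 29, 39, 49 → 59.
Putting it together: {729, 2, 59}.

{729, 2, 59}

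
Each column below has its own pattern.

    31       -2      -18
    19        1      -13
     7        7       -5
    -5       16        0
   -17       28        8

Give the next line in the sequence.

First component: −12 each step; 31, 19, 7, -5, -17 → -29.
Second component — differences are 3, 6, 9, … (increasing by 3 each time): -2, 1, 7, 16, 28 → 43.
Third component — alternating steps +5, +8, +5, +8, …: -18, -13, -5, 0, 8 → 13.
So the next line is -29  43  13.

-29  43  13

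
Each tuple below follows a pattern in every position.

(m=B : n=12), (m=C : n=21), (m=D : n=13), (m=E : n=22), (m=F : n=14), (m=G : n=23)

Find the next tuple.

(m=H : n=15)

M: B, C, D, E, F, G → H (letters move forward 1 place in the alphabet).
For the n, alternating steps +9, −8, +9, −8, …: 12, 21, 13, 22, 14, 23 → 15.
Putting it together: (m=H : n=15).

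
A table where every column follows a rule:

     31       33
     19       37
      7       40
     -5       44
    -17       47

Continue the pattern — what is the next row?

-29  51

First component goes 31, 19, 7, -5, -17 → -29 (−12 each step).
For the second component, alternating steps +4, +3, +4, +3, …: 33, 37, 40, 44, 47 → 51.
Putting it together: -29  51.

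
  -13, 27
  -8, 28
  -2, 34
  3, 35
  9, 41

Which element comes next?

14, 42

First coordinate goes -13, -8, -2, 3, 9 → 14 (alternating steps +5, +6, +5, +6, …).
Second coordinate: 27, 28, 34, 35, 41 → 42 (alternating steps +1, +6, +1, +6, …).
Combining the parts gives 14, 42.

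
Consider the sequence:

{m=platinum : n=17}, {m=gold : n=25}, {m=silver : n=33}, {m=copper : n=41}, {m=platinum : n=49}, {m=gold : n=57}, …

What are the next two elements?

M: platinum, gold, silver, copper, platinum, gold → silver → copper (repeats platinum → gold → silver → copper).
N: 17, 25, 33, 41, 49, 57 → 65 → 73 (+8 each step).
Putting the parts together: {m=silver : n=65} and then {m=copper : n=73}.

{m=silver : n=65}, {m=copper : n=73}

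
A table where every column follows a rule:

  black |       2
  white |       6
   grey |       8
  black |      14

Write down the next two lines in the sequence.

white  22; grey  36

Shade — repeats black → white → grey: black, white, grey, black → white → grey.
Second component: each term is the sum of the two before it; 2, 6, 8, 14 → 22 → 36.
So the next two lines are white  22 and grey  36.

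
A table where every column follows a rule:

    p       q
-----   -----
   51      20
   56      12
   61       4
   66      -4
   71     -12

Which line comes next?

Column p: 51, 56, 61, 66, 71 → 76 (+5 each step).
Column q goes 20, 12, 4, -4, -12 → -20 (−8 each step).
Putting it together: 76  -20.

76  -20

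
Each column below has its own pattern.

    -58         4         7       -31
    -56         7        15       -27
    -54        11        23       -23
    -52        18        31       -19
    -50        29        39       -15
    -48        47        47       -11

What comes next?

-46  76  55  -7

For the first component, +2 each step: -58, -56, -54, -52, -50, -48 → -46.
Second component: 4, 7, 11, 18, 29, 47 → 76 (each term is the sum of the two before it).
Third component — +8 each step: 7, 15, 23, 31, 39, 47 → 55.
For the fourth component, +4 each step: -31, -27, -23, -19, -15, -11 → -7.
So the next line is -46  76  55  -7.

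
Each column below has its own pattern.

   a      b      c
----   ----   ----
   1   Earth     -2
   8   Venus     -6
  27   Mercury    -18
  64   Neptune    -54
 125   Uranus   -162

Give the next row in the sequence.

216  Saturn  -486

Column a — perfect cubes: 1³, 2³, 3³, …: 1, 8, 27, 64, 125 → 216.
Column b: runs backward through the planets Mercury→Neptune, so Earth, Venus, Mercury, Neptune, Uranus → Saturn.
Column c — ×3 each step: -2, -6, -18, -54, -162 → -486.
So the next row is 216  Saturn  -486.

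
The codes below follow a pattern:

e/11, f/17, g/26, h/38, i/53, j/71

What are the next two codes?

Letter — letters move forward 1 place in the alphabet: e, f, g, h, i, j → k → l.
Second component: differences are 6, 9, 12, … (increasing by 3 each time), so 11, 17, 26, 38, 53, 71 → 92 → 116.
So the next two codes are k/92 and l/116.

k/92 then l/116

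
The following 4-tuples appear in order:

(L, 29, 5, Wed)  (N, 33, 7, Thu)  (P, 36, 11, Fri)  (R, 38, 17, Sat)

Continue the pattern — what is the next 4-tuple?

(T, 39, 25, Sun)

Letter: letters move forward 2 places in the alphabet; L, N, P, R → T.
Second part: differences are 4, 3, 2, … (decreasing by 1 each time); 29, 33, 36, 38 → 39.
For the third part, differences are 2, 4, 6, … (increasing by 2 each time): 5, 7, 11, 17 → 25.
For the day, runs through the weekdays Mon→Sun: Wed, Thu, Fri, Sat → Sun.
So the next 4-tuple is (T, 39, 25, Sun).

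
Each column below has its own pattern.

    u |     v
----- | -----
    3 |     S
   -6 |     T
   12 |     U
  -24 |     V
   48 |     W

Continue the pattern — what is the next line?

-96  X

Column u goes 3, -6, 12, -24, 48 → -96 (×(-2) each step).
Column v: letters move forward 1 place in the alphabet, so S, T, U, V, W → X.
Combining the parts gives -96  X.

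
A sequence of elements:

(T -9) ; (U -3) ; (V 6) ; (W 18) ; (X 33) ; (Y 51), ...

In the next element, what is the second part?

Second part: differences are 6, 9, 12, … (increasing by 3 each time), so -9, -3, 6, 18, 33, 51 → 72.

72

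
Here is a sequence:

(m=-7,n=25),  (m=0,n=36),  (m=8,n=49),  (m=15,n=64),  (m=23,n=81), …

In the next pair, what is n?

M: alternating steps +7, +8, +7, +8, …; -7, 0, 8, 15, 23 → 30.
N: perfect squares: 5², 6², 7², …, so 25, 36, 49, 64, 81 → 100.

100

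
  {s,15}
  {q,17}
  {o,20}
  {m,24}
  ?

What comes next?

Letter: letters move back 2 places in the alphabet, so s, q, o, m → k.
For the second slot, differences are 2, 3, 4, … (increasing by 1 each time): 15, 17, 20, 24 → 29.
Combining the parts gives {k,29}.

{k,29}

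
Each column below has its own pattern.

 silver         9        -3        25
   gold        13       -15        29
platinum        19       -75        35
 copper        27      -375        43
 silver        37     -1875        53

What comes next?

gold  49  -9375  65

Metal goes silver, gold, platinum, copper, silver → gold (repeats silver → gold → platinum → copper).
Second component — differences are 4, 6, 8, … (increasing by 2 each time): 9, 13, 19, 27, 37 → 49.
Third component: -3, -15, -75, -375, -1875 → -9375 (×5 each step).
Fourth component goes 25, 29, 35, 43, 53 → 65 (differences are 4, 6, 8, … (increasing by 2 each time)).
So the next line is gold  49  -9375  65.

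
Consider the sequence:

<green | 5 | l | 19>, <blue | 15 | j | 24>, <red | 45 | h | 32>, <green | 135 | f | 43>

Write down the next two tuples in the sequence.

<blue | 405 | d | 57>, <red | 1215 | b | 74>

Colour: repeats green → blue → red; green, blue, red, green → blue → red.
Second coordinate: ×3 each step, so 5, 15, 45, 135 → 405 → 1215.
For the letter, letters move back 2 places in the alphabet: l, j, h, f → d → b.
Fourth coordinate: 19, 24, 32, 43 → 57 → 74 (differences are 5, 8, 11, … (increasing by 3 each time)).
So the next two tuples are <blue | 405 | d | 57> and <red | 1215 | b | 74>.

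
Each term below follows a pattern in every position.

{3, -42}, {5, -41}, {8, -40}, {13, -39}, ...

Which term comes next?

{21, -38}

First slot: each term is the sum of the two before it; 3, 5, 8, 13 → 21.
Second slot — +1 each step: -42, -41, -40, -39 → -38.
So the next term is {21, -38}.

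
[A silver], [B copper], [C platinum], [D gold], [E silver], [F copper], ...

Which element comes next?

[G platinum]

Letter: A, B, C, D, E, F → G (letters move forward 1 place in the alphabet).
For the metal, repeats silver → copper → platinum → gold: silver, copper, platinum, gold, silver, copper → platinum.
Putting it together: [G platinum].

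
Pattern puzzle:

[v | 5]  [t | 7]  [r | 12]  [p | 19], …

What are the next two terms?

[n | 31], [l | 50]

Letter: letters move back 2 places in the alphabet, so v, t, r, p → n → l.
For the second coordinate, each term is the sum of the two before it: 5, 7, 12, 19 → 31 → 50.
So the next two terms are [n | 31] and [l | 50].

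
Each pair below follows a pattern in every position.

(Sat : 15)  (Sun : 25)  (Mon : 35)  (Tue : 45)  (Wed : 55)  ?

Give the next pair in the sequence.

Day goes Sat, Sun, Mon, Tue, Wed → Thu (runs through the weekdays Mon→Sun).
Second coordinate — +10 each step: 15, 25, 35, 45, 55 → 65.
Combining the parts gives (Thu : 65).

(Thu : 65)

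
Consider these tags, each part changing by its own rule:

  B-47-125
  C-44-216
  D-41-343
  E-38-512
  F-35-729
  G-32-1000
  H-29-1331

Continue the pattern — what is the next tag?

Letter goes B, C, D, E, F, G, H → I (letters move forward 1 place in the alphabet).
Second component: 47, 44, 41, 38, 35, 32, 29 → 26 (−3 each step).
For the third component, perfect cubes: 5³, 6³, 7³, …: 125, 216, 343, 512, 729, 1000, 1331 → 1728.
So the next tag is I-26-1728.

I-26-1728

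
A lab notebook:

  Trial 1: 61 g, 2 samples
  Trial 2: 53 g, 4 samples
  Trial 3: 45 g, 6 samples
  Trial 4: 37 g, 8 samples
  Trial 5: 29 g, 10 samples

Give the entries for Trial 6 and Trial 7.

21 g, 12 samples; 13 g, 14 samples

G: 61, 53, 45, 37, 29 → 21 → 13 (−8 each step).
Samples: 2, 4, 6, 8, 10 → 12 → 14 (+2 each step).
Putting the parts together: 21 g, 12 samples and then 13 g, 14 samples.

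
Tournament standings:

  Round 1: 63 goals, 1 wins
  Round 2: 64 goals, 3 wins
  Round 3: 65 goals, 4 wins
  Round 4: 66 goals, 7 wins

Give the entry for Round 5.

67 goals, 11 wins

Goals: +1 each step; 63, 64, 65, 66 → 67.
Wins: each term is the sum of the two before it; 1, 3, 4, 7 → 11.
So the next line is 67 goals, 11 wins.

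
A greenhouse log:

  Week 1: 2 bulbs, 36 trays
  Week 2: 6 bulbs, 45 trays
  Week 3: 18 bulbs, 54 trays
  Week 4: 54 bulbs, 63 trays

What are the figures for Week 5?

Bulbs: ×3 each step, so 2, 6, 18, 54 → 162.
For the trays, +9 each step: 36, 45, 54, 63 → 72.
So the next row is 162 bulbs, 72 trays.

162 bulbs, 72 trays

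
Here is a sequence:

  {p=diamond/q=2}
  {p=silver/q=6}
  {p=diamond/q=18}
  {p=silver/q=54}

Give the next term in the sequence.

P goes diamond, silver, diamond, silver → diamond (alternates diamond ↔ silver).
Q: ×3 each step; 2, 6, 18, 54 → 162.
Putting it together: {p=diamond/q=162}.

{p=diamond/q=162}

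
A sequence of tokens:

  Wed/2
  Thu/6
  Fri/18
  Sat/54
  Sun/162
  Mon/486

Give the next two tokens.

Day — runs through the weekdays Mon→Sun: Wed, Thu, Fri, Sat, Sun, Mon → Tue → Wed.
Second component: ×3 each step; 2, 6, 18, 54, 162, 486 → 1458 → 4374.
So the next two tokens are Tue/1458 and Wed/4374.

Tue/1458, Wed/4374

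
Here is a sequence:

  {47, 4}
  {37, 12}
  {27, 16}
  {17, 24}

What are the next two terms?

First component — −10 each step: 47, 37, 27, 17 → 7 → -3.
Second component: alternating steps +8, +4, +8, +4, …, so 4, 12, 16, 24 → 28 → 36.
Putting the parts together: {7, 28} and then {-3, 36}.

{7, 28}, {-3, 36}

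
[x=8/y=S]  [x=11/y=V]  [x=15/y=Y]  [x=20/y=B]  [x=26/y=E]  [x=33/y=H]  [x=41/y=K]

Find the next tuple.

[x=50/y=N]

X: 8, 11, 15, 20, 26, 33, 41 → 50 (differences are 3, 4, 5, … (increasing by 1 each time)).
Y — letters move forward 3 places in the alphabet, wrapping Z→A: S, V, Y, B, E, H, K → N.
So the next tuple is [x=50/y=N].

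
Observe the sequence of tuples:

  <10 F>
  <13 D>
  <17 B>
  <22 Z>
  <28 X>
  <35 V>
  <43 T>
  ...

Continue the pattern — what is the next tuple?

For the first part, differences are 3, 4, 5, … (increasing by 1 each time): 10, 13, 17, 22, 28, 35, 43 → 52.
Letter: letters move back 2 places in the alphabet, wrapping A→Z, so F, D, B, Z, X, V, T → R.
Putting it together: <52 R>.

<52 R>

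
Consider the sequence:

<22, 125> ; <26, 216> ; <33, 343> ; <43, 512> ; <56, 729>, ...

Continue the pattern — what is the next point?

<72, 1000>

First component: differences are 4, 7, 10, … (increasing by 3 each time); 22, 26, 33, 43, 56 → 72.
Second component: 125, 216, 343, 512, 729 → 1000 (perfect cubes: 5³, 6³, 7³, …).
So the next point is <72, 1000>.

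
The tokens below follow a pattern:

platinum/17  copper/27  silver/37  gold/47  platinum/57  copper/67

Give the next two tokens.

For the metal, repeats platinum → copper → silver → gold: platinum, copper, silver, gold, platinum, copper → silver → gold.
Second component goes 17, 27, 37, 47, 57, 67 → 77 → 87 (+10 each step).
So the next two tokens are silver/77 and gold/87.

silver/77, gold/87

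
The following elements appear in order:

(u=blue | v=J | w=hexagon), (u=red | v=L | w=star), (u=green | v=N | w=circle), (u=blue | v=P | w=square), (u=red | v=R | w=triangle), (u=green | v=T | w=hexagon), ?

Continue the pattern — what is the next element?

For the u, repeats blue → red → green: blue, red, green, blue, red, green → blue.
V: letters move forward 2 places in the alphabet; J, L, N, P, R, T → V.
For the w, repeats hexagon → star → circle → square → triangle: hexagon, star, circle, square, triangle, hexagon → star.
So the next element is (u=blue | v=V | w=star).

(u=blue | v=V | w=star)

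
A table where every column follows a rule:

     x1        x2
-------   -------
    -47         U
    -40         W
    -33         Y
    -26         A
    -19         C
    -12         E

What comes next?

Column x1 goes -47, -40, -33, -26, -19, -12 → -5 (+7 each step).
Column x2: U, W, Y, A, C, E → G (letters move forward 2 places in the alphabet, wrapping Z→A).
So the next row is -5  G.

-5  G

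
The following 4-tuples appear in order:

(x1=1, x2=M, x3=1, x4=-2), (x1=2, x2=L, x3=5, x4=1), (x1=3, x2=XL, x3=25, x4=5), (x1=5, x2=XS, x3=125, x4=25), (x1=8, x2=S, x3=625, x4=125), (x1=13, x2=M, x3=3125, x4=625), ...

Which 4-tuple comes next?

X1: each term is the sum of the two before it, so 1, 2, 3, 5, 8, 13 → 21.
X2: repeats M → L → XL → XS → S, so M, L, XL, XS, S, M → L.
X3: ×5 each step; 1, 5, 25, 125, 625, 3125 → 15625.
X4: -2, 1, 5, 25, 125, 625 → 3125 (always the previous value of the x3).
Putting it together: (x1=21, x2=L, x3=15625, x4=3125).

(x1=21, x2=L, x3=15625, x4=3125)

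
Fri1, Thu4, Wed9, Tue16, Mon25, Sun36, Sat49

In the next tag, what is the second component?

Second component goes 1, 4, 9, 16, 25, 36, 49 → 64 (perfect squares: 1², 2², 3², …).

64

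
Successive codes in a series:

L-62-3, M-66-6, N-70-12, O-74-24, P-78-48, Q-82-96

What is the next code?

Letter: letters move forward 1 place in the alphabet, so L, M, N, O, P, Q → R.
For the second component, +4 each step: 62, 66, 70, 74, 78, 82 → 86.
Third component: 3, 6, 12, 24, 48, 96 → 192 (×2 each step).
Putting it together: R-86-192.

R-86-192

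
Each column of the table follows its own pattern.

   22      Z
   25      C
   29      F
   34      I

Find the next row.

40  L

First component: 22, 25, 29, 34 → 40 (differences are 3, 4, 5, … (increasing by 1 each time)).
Letter: Z, C, F, I → L (letters move forward 3 places in the alphabet, wrapping Z→A).
Combining the parts gives 40  L.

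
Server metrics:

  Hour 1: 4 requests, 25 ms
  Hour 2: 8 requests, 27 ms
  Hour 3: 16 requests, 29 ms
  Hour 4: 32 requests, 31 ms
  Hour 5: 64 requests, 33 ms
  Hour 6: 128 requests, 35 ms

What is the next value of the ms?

Ms goes 25, 27, 29, 31, 33, 35 → 37 (+2 each step).

37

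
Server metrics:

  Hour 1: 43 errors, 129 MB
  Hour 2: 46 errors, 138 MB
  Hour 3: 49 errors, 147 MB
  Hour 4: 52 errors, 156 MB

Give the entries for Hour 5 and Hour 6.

55 errors, 165 MB; 58 errors, 174 MB

For the errors, +3 each step: 43, 46, 49, 52 → 55 → 58.
MB: always 3 × the errors, so 129, 138, 147, 156 → 165 → 174.
So the next two rows are 55 errors, 165 MB and 58 errors, 174 MB.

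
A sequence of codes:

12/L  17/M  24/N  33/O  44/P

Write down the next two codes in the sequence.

First component: differences are 5, 7, 9, … (increasing by 2 each time); 12, 17, 24, 33, 44 → 57 → 72.
Letter — letters move forward 1 place in the alphabet: L, M, N, O, P → Q → R.
Putting the parts together: 57/Q and then 72/R.

57/Q, 72/R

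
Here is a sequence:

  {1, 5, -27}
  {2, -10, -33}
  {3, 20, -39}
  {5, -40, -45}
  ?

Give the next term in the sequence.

First component: each term is the sum of the two before it, so 1, 2, 3, 5 → 8.
For the second component, ×(-2) each step: 5, -10, 20, -40 → 80.
Third component goes -27, -33, -39, -45 → -51 (−6 each step).
Putting it together: {8, 80, -51}.

{8, 80, -51}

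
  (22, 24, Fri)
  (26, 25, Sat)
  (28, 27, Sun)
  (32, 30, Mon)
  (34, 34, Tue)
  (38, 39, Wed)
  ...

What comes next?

(40, 45, Thu)

First component: alternating steps +4, +2, +4, +2, …; 22, 26, 28, 32, 34, 38 → 40.
Second component — differences are 1, 2, 3, … (increasing by 1 each time): 24, 25, 27, 30, 34, 39 → 45.
Day — runs through the weekdays Mon→Sun: Fri, Sat, Sun, Mon, Tue, Wed → Thu.
Putting it together: (40, 45, Thu).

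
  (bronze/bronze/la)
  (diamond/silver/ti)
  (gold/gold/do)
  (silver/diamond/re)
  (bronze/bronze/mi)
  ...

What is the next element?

First rank: repeats bronze → diamond → gold → silver; bronze, diamond, gold, silver, bronze → diamond.
Second rank: bronze, silver, gold, diamond, bronze → silver (repeats bronze → silver → gold → diamond).
Note: la, ti, do, re, mi → fa (runs through the solfège scale do→ti).
Putting it together: (diamond/silver/fa).

(diamond/silver/fa)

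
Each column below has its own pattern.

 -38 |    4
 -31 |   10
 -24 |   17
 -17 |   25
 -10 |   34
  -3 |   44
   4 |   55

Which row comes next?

First component: +7 each step, so -38, -31, -24, -17, -10, -3, 4 → 11.
Second component goes 4, 10, 17, 25, 34, 44, 55 → 67 (differences are 6, 7, 8, … (increasing by 1 each time)).
Putting it together: 11  67.

11  67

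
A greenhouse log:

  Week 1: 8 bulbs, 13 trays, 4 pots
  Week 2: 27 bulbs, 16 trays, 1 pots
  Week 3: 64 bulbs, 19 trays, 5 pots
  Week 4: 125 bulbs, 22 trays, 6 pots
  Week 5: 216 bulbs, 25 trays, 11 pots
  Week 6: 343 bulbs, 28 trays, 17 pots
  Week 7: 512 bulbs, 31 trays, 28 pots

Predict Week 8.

729 bulbs, 34 trays, 45 pots

Bulbs — perfect cubes: 2³, 3³, 4³, …: 8, 27, 64, 125, 216, 343, 512 → 729.
For the trays, +3 each step: 13, 16, 19, 22, 25, 28, 31 → 34.
Pots goes 4, 1, 5, 6, 11, 17, 28 → 45 (each term is the sum of the two before it).
Combining the parts gives 729 bulbs, 34 trays, 45 pots.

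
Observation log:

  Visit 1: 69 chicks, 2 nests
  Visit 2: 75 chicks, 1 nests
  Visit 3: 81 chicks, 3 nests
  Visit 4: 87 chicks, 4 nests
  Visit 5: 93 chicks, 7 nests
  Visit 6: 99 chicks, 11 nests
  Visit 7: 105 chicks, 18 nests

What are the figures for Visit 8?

Chicks: +6 each step, so 69, 75, 81, 87, 93, 99, 105 → 111.
Nests: each term is the sum of the two before it, so 2, 1, 3, 4, 7, 11, 18 → 29.
Putting it together: 111 chicks, 29 nests.

111 chicks, 29 nests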